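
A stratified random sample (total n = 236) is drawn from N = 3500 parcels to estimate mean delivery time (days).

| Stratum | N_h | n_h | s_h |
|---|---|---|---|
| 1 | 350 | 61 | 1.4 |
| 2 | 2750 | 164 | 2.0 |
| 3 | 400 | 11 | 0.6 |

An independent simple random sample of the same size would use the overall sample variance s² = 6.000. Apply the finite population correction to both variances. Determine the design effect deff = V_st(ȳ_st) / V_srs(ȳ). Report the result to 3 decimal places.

V̂(ȳ_st) = Σ W_h² (1 − n_h/N_h) s_h²/n_h, with W_h = N_h/N and N = 3500:
  stratum 1: (350/3500)²·(1 − 61/350)·1.4²/61 = 0.000265311
  stratum 2: (2750/3500)²·(1 − 164/2750)·2.0²/164 = 0.0141593
  stratum 3: (400/3500)²·(1 − 11/400)·0.6²/11 = 0.000415703
V_st = 0.0148403
V_srs = (1 − 236/3500)·6.000/236 = 0.0237094
deff = V_st / V_srs = 0.0148403/0.0237094 = 0.6259

deff ≈ 0.626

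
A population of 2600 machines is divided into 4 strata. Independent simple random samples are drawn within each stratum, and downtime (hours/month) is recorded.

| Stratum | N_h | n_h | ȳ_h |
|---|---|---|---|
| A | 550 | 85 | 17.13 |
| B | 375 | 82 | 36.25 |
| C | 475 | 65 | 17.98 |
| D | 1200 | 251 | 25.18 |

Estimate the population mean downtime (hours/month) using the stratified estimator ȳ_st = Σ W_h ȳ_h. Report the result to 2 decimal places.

N = Σ N_h = 2600. Stratum weights W_h = N_h/N.
ȳ_st = (550·17.13 + 375·36.25 + 475·17.98 + 1200·25.18) / 2600 = 23.7584

ȳ_st ≈ 23.76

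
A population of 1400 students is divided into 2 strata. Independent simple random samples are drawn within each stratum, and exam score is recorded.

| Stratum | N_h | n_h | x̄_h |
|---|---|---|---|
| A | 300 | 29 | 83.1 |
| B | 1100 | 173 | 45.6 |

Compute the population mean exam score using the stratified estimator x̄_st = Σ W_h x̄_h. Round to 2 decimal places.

x̄_st ≈ 53.64

N = Σ N_h = 1400. Stratum weights W_h = N_h/N.
x̄_st = (300·83.1 + 1100·45.6) / 1400 = 53.6357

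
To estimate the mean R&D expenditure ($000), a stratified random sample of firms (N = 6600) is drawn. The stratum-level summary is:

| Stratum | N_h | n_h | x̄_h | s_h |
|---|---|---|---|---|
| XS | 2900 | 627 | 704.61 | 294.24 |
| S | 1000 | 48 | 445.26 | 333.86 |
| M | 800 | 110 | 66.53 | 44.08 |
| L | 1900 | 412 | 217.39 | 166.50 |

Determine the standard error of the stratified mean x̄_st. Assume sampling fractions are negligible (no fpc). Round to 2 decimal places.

V̂(x̄_st) = Σ W_h² s_h²/n_h, with W_h = N_h/N and N = 6600:
  stratum XS: (2900/6600)²·294.24²/627 = 26.659
  stratum S: (1000/6600)²·333.86²/48 = 53.3089
  stratum M: (800/6600)²·44.08²/110 = 0.259527
  stratum L: (1900/6600)²·166.50²/412 = 5.57636
V̂(x̄_st) = 85.8038
SE(x̄_st) = √85.8038 = 9.26303

SE(x̄_st) ≈ 9.26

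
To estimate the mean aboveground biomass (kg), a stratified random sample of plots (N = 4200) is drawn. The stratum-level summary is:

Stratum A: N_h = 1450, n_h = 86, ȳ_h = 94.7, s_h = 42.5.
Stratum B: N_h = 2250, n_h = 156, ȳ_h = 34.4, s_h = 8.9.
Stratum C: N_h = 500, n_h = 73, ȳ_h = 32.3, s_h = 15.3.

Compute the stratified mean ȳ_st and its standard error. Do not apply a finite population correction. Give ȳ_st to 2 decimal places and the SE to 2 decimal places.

ȳ_st = Σ W_h ȳ_h = (1450·94.7 + 2250·34.4 + 500·32.3)/4200 = 54.96786
V̂(ȳ_st) = Σ W_h² s_h²/n_h, with W_h = N_h/N and N = 4200:
  stratum A: (1450/4200)²·42.5²/86 = 2.50332
  stratum B: (2250/4200)²·8.9²/156 = 0.145721
  stratum C: (500/4200)²·15.3²/73 = 0.0454466
V̂(ȳ_st) = 2.69449
SE(ȳ_st) = √2.69449 = 1.64149

ȳ_st ≈ 54.97, SE ≈ 1.64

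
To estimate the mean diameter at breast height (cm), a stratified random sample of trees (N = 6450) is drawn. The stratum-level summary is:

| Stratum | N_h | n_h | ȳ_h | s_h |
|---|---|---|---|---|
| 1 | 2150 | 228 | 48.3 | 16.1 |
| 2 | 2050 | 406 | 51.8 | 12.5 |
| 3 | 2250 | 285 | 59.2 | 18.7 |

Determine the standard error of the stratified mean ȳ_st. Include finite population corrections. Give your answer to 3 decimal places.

SE(ȳ_st) ≈ 0.524

V̂(ȳ_st) = Σ W_h² (1 − n_h/N_h) s_h²/n_h, with W_h = N_h/N and N = 6450:
  stratum 1: (2150/6450)²·(1 − 228/2150)·16.1²/228 = 0.112925
  stratum 2: (2050/6450)²·(1 − 406/2050)·12.5²/406 = 0.0311767
  stratum 3: (2250/6450)²·(1 − 285/2250)·18.7²/285 = 0.130396
V̂(ȳ_st) = 0.274497
SE(ȳ_st) = √0.274497 = 0.523925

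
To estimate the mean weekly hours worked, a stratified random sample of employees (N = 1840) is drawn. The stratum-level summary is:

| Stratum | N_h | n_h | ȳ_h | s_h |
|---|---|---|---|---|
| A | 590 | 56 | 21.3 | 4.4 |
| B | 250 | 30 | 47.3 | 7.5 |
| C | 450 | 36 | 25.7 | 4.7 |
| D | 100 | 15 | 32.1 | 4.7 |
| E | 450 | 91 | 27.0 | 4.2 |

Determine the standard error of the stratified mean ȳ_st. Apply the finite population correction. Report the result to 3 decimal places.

V̂(ȳ_st) = Σ W_h² (1 − n_h/N_h) s_h²/n_h, with W_h = N_h/N and N = 1840:
  stratum A: (590/1840)²·(1 − 56/590)·4.4²/56 = 0.0321718
  stratum B: (250/1840)²·(1 − 30/250)·7.5²/30 = 0.0304599
  stratum C: (450/1840)²·(1 − 36/450)·4.7²/36 = 0.0337653
  stratum D: (100/1840)²·(1 − 15/100)·4.7²/15 = 0.00369733
  stratum E: (450/1840)²·(1 − 91/450)·4.2²/91 = 0.00924972
V̂(ȳ_st) = 0.109344
SE(ȳ_st) = √0.109344 = 0.330672

SE(ȳ_st) ≈ 0.331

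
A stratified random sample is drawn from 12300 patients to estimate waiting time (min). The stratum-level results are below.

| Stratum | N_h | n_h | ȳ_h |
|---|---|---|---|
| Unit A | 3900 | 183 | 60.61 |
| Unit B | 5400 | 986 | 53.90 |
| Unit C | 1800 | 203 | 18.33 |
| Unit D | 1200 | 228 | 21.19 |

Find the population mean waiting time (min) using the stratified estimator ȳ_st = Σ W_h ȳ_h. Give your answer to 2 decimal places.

N = Σ N_h = 12300. Stratum weights W_h = N_h/N.
ȳ_st = (3900·60.61 + 5400·53.90 + 1800·18.33 + 1200·21.19) / 12300 = 47.6310

ȳ_st ≈ 47.63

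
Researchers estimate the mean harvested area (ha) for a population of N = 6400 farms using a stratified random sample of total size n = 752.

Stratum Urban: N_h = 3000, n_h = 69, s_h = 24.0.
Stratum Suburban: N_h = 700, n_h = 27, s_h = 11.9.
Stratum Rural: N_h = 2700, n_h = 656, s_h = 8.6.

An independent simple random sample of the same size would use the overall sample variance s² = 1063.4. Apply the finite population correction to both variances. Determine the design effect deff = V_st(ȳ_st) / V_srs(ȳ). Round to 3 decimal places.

V̂(ȳ_st) = Σ W_h² (1 − n_h/N_h) s_h²/n_h, with W_h = N_h/N and N = 6400:
  stratum Urban: (3000/6400)²·(1 − 69/3000)·24.0²/69 = 1.79205
  stratum Suburban: (700/6400)²·(1 − 27/700)·11.9²/27 = 0.0603231
  stratum Rural: (2700/6400)²·(1 − 656/2700)·8.6²/656 = 0.0151907
V_st = 1.86757
V_srs = (1 − 752/6400)·1063.4/752 = 1.24794
deff = V_st / V_srs = 1.86757/1.24794 = 1.4965

deff ≈ 1.497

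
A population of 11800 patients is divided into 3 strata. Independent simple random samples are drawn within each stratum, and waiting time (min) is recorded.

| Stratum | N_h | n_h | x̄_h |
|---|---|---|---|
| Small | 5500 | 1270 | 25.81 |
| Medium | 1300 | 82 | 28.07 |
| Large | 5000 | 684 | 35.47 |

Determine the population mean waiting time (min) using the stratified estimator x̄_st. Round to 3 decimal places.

x̄_st ≈ 30.152

N = Σ N_h = 11800. Stratum weights W_h = N_h/N.
x̄_st = (5500·25.81 + 1300·28.07 + 5000·35.47) / 11800 = 30.15220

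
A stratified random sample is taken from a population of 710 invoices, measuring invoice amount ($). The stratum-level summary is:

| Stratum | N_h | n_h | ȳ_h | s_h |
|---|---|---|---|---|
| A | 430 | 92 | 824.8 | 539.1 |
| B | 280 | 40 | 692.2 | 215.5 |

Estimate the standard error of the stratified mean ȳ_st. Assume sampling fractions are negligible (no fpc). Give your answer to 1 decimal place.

SE(ȳ_st) ≈ 36.6

V̂(ȳ_st) = Σ W_h² s_h²/n_h, with W_h = N_h/N and N = 710:
  stratum A: (430/710)²·539.1²/92 = 1158.7
  stratum B: (280/710)²·215.5²/40 = 180.565
V̂(ȳ_st) = 1339.27
SE(ȳ_st) = √1339.27 = 36.596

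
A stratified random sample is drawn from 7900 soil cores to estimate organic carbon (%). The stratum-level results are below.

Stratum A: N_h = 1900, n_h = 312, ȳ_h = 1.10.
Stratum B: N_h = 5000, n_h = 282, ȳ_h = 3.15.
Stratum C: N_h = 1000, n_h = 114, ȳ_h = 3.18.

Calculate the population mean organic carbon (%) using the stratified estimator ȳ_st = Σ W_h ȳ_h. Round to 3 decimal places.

N = Σ N_h = 7900. Stratum weights W_h = N_h/N.
ȳ_st = (1900·1.10 + 5000·3.15 + 1000·3.18) / 7900 = 2.66076

ȳ_st ≈ 2.661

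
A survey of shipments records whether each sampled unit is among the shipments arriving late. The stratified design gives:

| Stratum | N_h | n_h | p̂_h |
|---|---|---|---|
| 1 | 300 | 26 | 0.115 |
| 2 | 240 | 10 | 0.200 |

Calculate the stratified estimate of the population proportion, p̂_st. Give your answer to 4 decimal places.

N = 540; stratum weights W_h = N_h/N.
p̂_st = Σ W_h p̂_h = (300·0.115 + 240·0.200)/540 = 0.15278

p̂_st ≈ 0.1528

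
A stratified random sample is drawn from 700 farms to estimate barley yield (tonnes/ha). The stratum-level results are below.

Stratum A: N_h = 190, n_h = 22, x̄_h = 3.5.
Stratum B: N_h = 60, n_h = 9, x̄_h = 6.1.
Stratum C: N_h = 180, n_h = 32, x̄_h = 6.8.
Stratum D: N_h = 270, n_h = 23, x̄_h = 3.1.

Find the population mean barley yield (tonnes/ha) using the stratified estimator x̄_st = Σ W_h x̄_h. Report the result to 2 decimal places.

x̄_st ≈ 4.42

N = Σ N_h = 700. Stratum weights W_h = N_h/N.
x̄_st = (190·3.5 + 60·6.1 + 180·6.8 + 270·3.1) / 700 = 4.4171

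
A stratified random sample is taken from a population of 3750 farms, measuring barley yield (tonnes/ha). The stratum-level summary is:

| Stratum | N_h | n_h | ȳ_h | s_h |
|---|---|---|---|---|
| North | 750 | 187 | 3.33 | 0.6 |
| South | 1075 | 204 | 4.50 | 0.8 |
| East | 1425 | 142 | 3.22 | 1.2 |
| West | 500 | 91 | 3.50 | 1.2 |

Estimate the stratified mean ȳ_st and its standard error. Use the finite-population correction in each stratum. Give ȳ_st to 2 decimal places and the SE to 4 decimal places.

ȳ_st = Σ W_h ȳ_h = (750·3.33 + 1075·4.50 + 1425·3.22 + 500·3.50)/3750 = 3.64627
V̂(ȳ_st) = Σ W_h² (1 − n_h/N_h) s_h²/n_h, with W_h = N_h/N and N = 3750:
  stratum North: (750/3750)²·(1 − 187/750)·0.6²/187 = 5.78053e-05
  stratum South: (1075/3750)²·(1 − 204/1075)·0.8²/204 = 0.000208888
  stratum East: (1425/3750)²·(1 − 142/1425)·1.2²/142 = 0.00131842
  stratum West: (500/3750)²·(1 − 91/500)·1.2²/91 = 0.000230119
V̂(ȳ_st) = 0.00181523
SE(ȳ_st) = √0.00181523 = 0.0426055

ȳ_st ≈ 3.65, SE ≈ 0.0426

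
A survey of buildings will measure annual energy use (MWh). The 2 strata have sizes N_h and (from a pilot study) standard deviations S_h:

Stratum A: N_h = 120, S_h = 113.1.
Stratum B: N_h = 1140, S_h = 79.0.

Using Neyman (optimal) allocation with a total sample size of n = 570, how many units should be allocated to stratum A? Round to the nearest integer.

Neyman allocation: n_h = n · N_h S_h / Σ N_i S_i, with n = 570.
  stratum A: N_h·S_h = 120·113.1 = 13572.00
  stratum B: N_h·S_h = 1140·79.0 = 90060.00
Σ N_h S_h = 103632.00
n for stratum A = 570·13572.00/103632.00 = 74.649 → 75

75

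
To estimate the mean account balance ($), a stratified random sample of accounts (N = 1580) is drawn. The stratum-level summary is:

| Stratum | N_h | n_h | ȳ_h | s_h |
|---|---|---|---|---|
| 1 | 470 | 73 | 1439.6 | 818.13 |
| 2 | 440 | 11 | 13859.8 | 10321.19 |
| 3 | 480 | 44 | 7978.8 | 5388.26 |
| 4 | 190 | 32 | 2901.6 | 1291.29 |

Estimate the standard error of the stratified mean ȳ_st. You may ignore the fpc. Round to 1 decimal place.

SE(ȳ_st) ≈ 901.9

V̂(ȳ_st) = Σ W_h² s_h²/n_h, with W_h = N_h/N and N = 1580:
  stratum 1: (470/1580)²·818.13²/73 = 811.341
  stratum 2: (440/1580)²·10321.19²/11 = 751031
  stratum 3: (480/1580)²·5388.26²/44 = 60899.4
  stratum 4: (190/1580)²·1291.29²/32 = 753.513
V̂(ȳ_st) = 813496
SE(ȳ_st) = √813496 = 901.94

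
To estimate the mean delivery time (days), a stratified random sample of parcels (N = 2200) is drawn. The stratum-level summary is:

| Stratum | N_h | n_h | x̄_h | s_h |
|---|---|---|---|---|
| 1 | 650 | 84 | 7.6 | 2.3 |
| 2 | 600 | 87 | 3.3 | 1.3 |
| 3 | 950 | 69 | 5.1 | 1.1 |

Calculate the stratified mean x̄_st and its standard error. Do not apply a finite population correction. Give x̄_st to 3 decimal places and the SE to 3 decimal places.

x̄_st = Σ W_h x̄_h = (650·7.6 + 600·3.3 + 950·5.1)/2200 = 5.34773
V̂(x̄_st) = Σ W_h² s_h²/n_h, with W_h = N_h/N and N = 2200:
  stratum 1: (650/2200)²·2.3²/84 = 0.00549741
  stratum 2: (600/2200)²·1.3²/87 = 0.00144486
  stratum 3: (950/2200)²·1.1²/69 = 0.00326993
V̂(x̄_st) = 0.0102122
SE(x̄_st) = √0.0102122 = 0.101055

x̄_st ≈ 5.348, SE ≈ 0.101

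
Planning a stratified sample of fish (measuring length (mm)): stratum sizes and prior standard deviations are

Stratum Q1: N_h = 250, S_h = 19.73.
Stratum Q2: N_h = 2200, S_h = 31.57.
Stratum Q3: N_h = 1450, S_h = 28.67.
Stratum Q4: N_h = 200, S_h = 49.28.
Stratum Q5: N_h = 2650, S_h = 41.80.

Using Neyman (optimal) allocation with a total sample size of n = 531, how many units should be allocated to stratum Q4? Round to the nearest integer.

Neyman allocation: n_h = n · N_h S_h / Σ N_i S_i, with n = 531.
  stratum Q1: N_h·S_h = 250·19.73 = 4932.50
  stratum Q2: N_h·S_h = 2200·31.57 = 69454.00
  stratum Q3: N_h·S_h = 1450·28.67 = 41571.50
  stratum Q4: N_h·S_h = 200·49.28 = 9856.00
  stratum Q5: N_h·S_h = 2650·41.80 = 110770.00
Σ N_h S_h = 236584.00
n for stratum Q4 = 531·9856.00/236584.00 = 22.121 → 22

22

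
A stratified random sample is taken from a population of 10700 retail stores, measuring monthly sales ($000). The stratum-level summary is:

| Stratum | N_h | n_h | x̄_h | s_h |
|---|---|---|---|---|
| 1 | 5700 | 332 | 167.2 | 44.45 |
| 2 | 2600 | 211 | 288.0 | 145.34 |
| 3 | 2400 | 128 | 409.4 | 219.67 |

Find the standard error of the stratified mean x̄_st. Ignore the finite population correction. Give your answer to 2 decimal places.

V̂(x̄_st) = Σ W_h² s_h²/n_h, with W_h = N_h/N and N = 10700:
  stratum 1: (5700/10700)²·44.45²/332 = 1.68884
  stratum 2: (2600/10700)²·145.34²/211 = 5.91108
  stratum 3: (2400/10700)²·219.67²/128 = 18.9665
V̂(x̄_st) = 26.5664
SE(x̄_st) = √26.5664 = 5.15426

SE(x̄_st) ≈ 5.15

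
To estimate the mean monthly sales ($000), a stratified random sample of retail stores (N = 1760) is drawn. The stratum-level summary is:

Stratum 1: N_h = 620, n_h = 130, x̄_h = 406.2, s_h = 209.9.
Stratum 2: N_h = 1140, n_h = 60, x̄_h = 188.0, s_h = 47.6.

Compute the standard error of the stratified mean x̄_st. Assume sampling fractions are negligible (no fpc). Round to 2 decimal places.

SE(x̄_st) ≈ 7.61

V̂(x̄_st) = Σ W_h² s_h²/n_h, with W_h = N_h/N and N = 1760:
  stratum 1: (620/1760)²·209.9²/130 = 42.0571
  stratum 2: (1140/1760)²·47.6²/60 = 15.8434
V̂(x̄_st) = 57.9005
SE(x̄_st) = √57.9005 = 7.60924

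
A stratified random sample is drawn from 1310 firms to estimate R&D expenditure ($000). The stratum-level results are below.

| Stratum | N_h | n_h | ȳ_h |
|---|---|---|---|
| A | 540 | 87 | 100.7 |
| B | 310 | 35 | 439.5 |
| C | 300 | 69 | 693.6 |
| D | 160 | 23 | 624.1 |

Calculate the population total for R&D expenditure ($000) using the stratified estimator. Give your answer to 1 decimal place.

τ̂_st ≈ 498559.0

τ̂_st = Σ N_h ȳ_h = 540·100.7 + 310·439.5 + 300·693.6 + 160·624.1 = 498559.0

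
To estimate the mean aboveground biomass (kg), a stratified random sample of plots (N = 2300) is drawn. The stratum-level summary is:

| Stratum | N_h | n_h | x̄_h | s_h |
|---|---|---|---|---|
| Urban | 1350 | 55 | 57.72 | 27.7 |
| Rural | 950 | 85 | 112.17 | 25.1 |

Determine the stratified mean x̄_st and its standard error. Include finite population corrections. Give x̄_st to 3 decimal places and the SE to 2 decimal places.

x̄_st = Σ W_h x̄_h = (1350·57.72 + 950·112.17)/2300 = 80.21022
V̂(x̄_st) = Σ W_h² (1 − n_h/N_h) s_h²/n_h, with W_h = N_h/N and N = 2300:
  stratum Urban: (1350/2300)²·(1 − 55/1350)·27.7²/55 = 4.61046
  stratum Rural: (950/2300)²·(1 − 85/950)·25.1²/85 = 1.15136
V̂(x̄_st) = 5.76183
SE(x̄_st) = √5.76183 = 2.40038

x̄_st ≈ 80.210, SE ≈ 2.40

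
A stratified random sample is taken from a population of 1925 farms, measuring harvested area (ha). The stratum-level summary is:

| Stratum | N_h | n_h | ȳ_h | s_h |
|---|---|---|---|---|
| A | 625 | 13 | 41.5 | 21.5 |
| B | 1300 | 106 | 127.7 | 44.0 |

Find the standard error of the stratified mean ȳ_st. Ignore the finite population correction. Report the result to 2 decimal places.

SE(ȳ_st) ≈ 3.48

V̂(ȳ_st) = Σ W_h² s_h²/n_h, with W_h = N_h/N and N = 1925:
  stratum A: (625/1925)²·21.5²/13 = 3.74828
  stratum B: (1300/1925)²·44.0²/106 = 8.32961
V̂(ȳ_st) = 12.0779
SE(ȳ_st) = √12.0779 = 3.47533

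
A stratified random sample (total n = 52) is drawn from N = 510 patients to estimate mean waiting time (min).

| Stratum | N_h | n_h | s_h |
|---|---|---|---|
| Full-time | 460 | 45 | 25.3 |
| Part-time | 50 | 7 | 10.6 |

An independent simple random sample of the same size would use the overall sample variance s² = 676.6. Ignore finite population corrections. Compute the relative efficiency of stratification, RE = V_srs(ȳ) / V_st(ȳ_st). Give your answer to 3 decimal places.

V̂(ȳ_st) = Σ W_h² s_h²/n_h, with W_h = N_h/N and N = 510:
  stratum Full-time: (460/510)²·25.3²/45 = 11.5719
  stratum Part-time: (50/510)²·10.6²/7 = 0.154281
V_st = 11.7262
V_srs = s²/n = 676.6/52 = 13.0115
Relative efficiency = V_srs / V_st = 13.0115/11.7262 = 1.1096

RE ≈ 1.110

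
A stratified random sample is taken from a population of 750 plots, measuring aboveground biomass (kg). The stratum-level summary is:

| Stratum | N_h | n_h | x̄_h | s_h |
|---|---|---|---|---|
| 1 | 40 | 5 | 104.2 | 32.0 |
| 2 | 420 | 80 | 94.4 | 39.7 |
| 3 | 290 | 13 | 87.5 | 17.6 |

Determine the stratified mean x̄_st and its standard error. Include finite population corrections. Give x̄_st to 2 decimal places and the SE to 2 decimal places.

x̄_st ≈ 92.25, SE ≈ 2.99

x̄_st = Σ W_h x̄_h = (40·104.2 + 420·94.4 + 290·87.5)/750 = 92.25467
V̂(x̄_st) = Σ W_h² (1 − n_h/N_h) s_h²/n_h, with W_h = N_h/N and N = 750:
  stratum 1: (40/750)²·(1 − 5/40)·32.0²/5 = 0.509724
  stratum 2: (420/750)²·(1 − 80/420)·39.7²/80 = 5.00146
  stratum 3: (290/750)²·(1 − 13/290)·17.6²/13 = 3.40281
V̂(x̄_st) = 8.91399
SE(x̄_st) = √8.91399 = 2.98563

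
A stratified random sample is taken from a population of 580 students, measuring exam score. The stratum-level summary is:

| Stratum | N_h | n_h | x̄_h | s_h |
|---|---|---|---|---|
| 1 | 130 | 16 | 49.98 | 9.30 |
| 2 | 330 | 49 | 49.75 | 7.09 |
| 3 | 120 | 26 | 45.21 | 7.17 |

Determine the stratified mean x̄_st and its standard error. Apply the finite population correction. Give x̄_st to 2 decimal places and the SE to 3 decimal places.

x̄_st = Σ W_h x̄_h = (130·49.98 + 330·49.75 + 120·45.21)/580 = 48.86224
V̂(x̄_st) = Σ W_h² (1 − n_h/N_h) s_h²/n_h, with W_h = N_h/N and N = 580:
  stratum 1: (130/580)²·(1 − 16/130)·9.30²/16 = 0.238143
  stratum 2: (330/580)²·(1 − 49/330)·7.09²/49 = 0.282788
  stratum 3: (120/580)²·(1 − 26/120)·7.17²/26 = 0.0663007
V̂(x̄_st) = 0.587232
SE(x̄_st) = √0.587232 = 0.76631

x̄_st ≈ 48.86, SE ≈ 0.766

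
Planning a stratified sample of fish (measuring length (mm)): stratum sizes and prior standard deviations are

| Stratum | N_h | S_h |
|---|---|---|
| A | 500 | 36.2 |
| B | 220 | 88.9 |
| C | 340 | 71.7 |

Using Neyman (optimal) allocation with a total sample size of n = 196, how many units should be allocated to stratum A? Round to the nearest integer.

57

Neyman allocation: n_h = n · N_h S_h / Σ N_i S_i, with n = 196.
  stratum A: N_h·S_h = 500·36.2 = 18100.00
  stratum B: N_h·S_h = 220·88.9 = 19558.00
  stratum C: N_h·S_h = 340·71.7 = 24378.00
Σ N_h S_h = 62036.00
n for stratum A = 196·18100.00/62036.00 = 57.186 → 57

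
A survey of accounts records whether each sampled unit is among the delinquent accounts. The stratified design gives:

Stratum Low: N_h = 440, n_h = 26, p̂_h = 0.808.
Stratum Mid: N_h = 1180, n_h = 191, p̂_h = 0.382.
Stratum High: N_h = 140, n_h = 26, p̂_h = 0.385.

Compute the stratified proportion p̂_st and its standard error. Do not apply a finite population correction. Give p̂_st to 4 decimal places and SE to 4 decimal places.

p̂_st ≈ 0.4887, SE ≈ 0.0317

N = 1760; stratum weights W_h = N_h/N.
p̂_st = Σ W_h p̂_h = (440·0.808 + 1180·0.382 + 140·0.385)/1760 = 0.48874
V̂(p̂_st) = Σ W_h² p̂_h(1−p̂_h)/(n_h−1):
  stratum Low: (440/1760)²·0.808·0.192/25 = 0.00038784
  stratum Mid: (1180/1760)²·0.382·0.618/190 = 0.000558518
  stratum High: (140/1760)²·0.385·0.615/25 = 5.99276e-05
V̂(p̂_st) = 0.00100629; SE = √V̂ = 0.031722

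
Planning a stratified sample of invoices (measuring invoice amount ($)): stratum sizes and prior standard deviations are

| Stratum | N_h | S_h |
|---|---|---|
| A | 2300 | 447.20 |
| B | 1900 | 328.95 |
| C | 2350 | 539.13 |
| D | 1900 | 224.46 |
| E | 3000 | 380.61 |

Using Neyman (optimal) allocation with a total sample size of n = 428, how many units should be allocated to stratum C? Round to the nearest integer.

Neyman allocation: n_h = n · N_h S_h / Σ N_i S_i, with n = 428.
  stratum A: N_h·S_h = 2300·447.20 = 1028560.00
  stratum B: N_h·S_h = 1900·328.95 = 625005.00
  stratum C: N_h·S_h = 2350·539.13 = 1266955.50
  stratum D: N_h·S_h = 1900·224.46 = 426474.00
  stratum E: N_h·S_h = 3000·380.61 = 1141830.00
Σ N_h S_h = 4488824.50
n for stratum C = 428·1266955.50/4488824.50 = 120.802 → 121

121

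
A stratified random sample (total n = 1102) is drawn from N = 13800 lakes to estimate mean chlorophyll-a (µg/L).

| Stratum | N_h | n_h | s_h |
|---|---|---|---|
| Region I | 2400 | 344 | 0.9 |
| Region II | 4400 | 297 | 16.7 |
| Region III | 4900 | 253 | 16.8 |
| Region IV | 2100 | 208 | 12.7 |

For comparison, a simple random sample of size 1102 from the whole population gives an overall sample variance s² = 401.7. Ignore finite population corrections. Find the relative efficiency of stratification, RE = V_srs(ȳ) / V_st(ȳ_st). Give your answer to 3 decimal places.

RE ≈ 1.434

V̂(ȳ_st) = Σ W_h² s_h²/n_h, with W_h = N_h/N and N = 13800:
  stratum Region I: (2400/13800)²·0.9²/344 = 7.12182e-05
  stratum Region II: (4400/13800)²·16.7²/297 = 0.0954605
  stratum Region III: (4900/13800)²·16.8²/253 = 0.140648
  stratum Region IV: (2100/13800)²·12.7²/208 = 0.0179566
V_st = 0.254136
V_srs = s²/n = 401.7/1102 = 0.364519
Relative efficiency = V_srs / V_st = 0.364519/0.254136 = 1.4343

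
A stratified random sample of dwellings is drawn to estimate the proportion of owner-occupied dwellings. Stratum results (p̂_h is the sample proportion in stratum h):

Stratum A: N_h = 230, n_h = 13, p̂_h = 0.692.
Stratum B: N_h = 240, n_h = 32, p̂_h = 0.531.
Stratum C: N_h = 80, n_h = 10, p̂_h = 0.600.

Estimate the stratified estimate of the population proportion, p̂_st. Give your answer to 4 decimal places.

N = 550; stratum weights W_h = N_h/N.
p̂_st = Σ W_h p̂_h = (230·0.692 + 240·0.531 + 80·0.600)/550 = 0.60836

p̂_st ≈ 0.6084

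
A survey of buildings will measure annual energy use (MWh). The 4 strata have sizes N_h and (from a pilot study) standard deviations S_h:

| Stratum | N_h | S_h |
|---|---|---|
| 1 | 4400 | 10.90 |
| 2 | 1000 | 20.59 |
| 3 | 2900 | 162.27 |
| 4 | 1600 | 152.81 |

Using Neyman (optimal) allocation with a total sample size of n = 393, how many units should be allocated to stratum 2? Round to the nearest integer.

Neyman allocation: n_h = n · N_h S_h / Σ N_i S_i, with n = 393.
  stratum 1: N_h·S_h = 4400·10.90 = 47960.00
  stratum 2: N_h·S_h = 1000·20.59 = 20590.00
  stratum 3: N_h·S_h = 2900·162.27 = 470583.00
  stratum 4: N_h·S_h = 1600·152.81 = 244496.00
Σ N_h S_h = 783629.00
n for stratum 2 = 393·20590.00/783629.00 = 10.326 → 10

10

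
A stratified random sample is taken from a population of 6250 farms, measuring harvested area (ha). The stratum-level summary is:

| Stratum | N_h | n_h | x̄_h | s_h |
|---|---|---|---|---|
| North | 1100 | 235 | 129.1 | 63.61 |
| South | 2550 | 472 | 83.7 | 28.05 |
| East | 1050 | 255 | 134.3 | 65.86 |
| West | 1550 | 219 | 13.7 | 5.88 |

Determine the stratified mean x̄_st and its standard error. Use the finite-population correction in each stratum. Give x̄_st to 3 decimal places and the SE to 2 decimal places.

x̄_st ≈ 82.831, SE ≈ 1.01

x̄_st = Σ W_h x̄_h = (1100·129.1 + 2550·83.7 + 1050·134.3 + 1550·13.7)/6250 = 82.83120
V̂(x̄_st) = Σ W_h² (1 − n_h/N_h) s_h²/n_h, with W_h = N_h/N and N = 6250:
  stratum North: (1100/6250)²·(1 − 235/1100)·63.61²/235 = 0.419403
  stratum South: (2550/6250)²·(1 − 472/2550)·28.05²/472 = 0.226125
  stratum East: (1050/6250)²·(1 − 255/1050)·65.86²/255 = 0.363496
  stratum West: (1550/6250)²·(1 − 219/1550)·5.88²/219 = 0.00833797
V̂(x̄_st) = 1.01736
SE(x̄_st) = √1.01736 = 1.00864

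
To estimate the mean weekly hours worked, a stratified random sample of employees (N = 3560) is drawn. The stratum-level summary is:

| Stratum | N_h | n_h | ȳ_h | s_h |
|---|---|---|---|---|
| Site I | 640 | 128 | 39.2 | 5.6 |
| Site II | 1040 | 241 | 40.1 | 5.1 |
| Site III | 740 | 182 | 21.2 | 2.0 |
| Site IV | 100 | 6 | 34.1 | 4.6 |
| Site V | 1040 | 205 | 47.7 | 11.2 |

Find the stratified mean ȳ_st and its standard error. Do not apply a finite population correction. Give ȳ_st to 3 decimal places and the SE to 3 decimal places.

ȳ_st ≈ 38.061, SE ≈ 0.270

ȳ_st = Σ W_h ȳ_h = (640·39.2 + 1040·40.1 + 740·21.2 + 100·34.1 + 1040·47.7)/3560 = 38.06124
V̂(ȳ_st) = Σ W_h² s_h²/n_h, with W_h = N_h/N and N = 3560:
  stratum Site I: (640/3560)²·5.6²/128 = 0.00791819
  stratum Site II: (1040/3560)²·5.1²/241 = 0.00921064
  stratum Site III: (740/3560)²·2.0²/182 = 0.000949625
  stratum Site IV: (100/3560)²·4.6²/6 = 0.00278269
  stratum Site V: (1040/3560)²·11.2²/205 = 0.0522214
V̂(ȳ_st) = 0.0730826
SE(ȳ_st) = √0.0730826 = 0.270338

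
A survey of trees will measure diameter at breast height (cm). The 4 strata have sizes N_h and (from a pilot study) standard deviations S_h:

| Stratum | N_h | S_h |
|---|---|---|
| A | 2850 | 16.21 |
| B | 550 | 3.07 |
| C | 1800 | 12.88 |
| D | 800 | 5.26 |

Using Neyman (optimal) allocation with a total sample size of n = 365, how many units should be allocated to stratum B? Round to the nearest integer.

8

Neyman allocation: n_h = n · N_h S_h / Σ N_i S_i, with n = 365.
  stratum A: N_h·S_h = 2850·16.21 = 46198.50
  stratum B: N_h·S_h = 550·3.07 = 1688.50
  stratum C: N_h·S_h = 1800·12.88 = 23184.00
  stratum D: N_h·S_h = 800·5.26 = 4208.00
Σ N_h S_h = 75279.00
n for stratum B = 365·1688.50/75279.00 = 8.187 → 8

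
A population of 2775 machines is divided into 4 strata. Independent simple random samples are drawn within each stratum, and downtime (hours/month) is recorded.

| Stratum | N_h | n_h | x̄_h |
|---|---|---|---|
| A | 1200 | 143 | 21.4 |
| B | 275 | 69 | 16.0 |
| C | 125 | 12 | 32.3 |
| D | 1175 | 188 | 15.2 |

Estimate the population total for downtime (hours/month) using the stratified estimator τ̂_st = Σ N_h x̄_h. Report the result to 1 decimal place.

τ̂_st = Σ N_h x̄_h = 1200·21.4 + 275·16.0 + 125·32.3 + 1175·15.2 = 51977.5

τ̂_st ≈ 51977.5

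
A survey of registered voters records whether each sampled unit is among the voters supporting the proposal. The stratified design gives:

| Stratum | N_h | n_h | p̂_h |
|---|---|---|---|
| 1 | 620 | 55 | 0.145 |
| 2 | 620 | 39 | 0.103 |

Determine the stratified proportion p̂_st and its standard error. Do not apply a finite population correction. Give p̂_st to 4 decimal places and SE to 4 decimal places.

N = 1240; stratum weights W_h = N_h/N.
p̂_st = Σ W_h p̂_h = (620·0.145 + 620·0.103)/1240 = 0.12400
V̂(p̂_st) = Σ W_h² p̂_h(1−p̂_h)/(n_h−1):
  stratum 1: (620/1240)²·0.145·0.855/54 = 0.000573958
  stratum 2: (620/1240)²·0.103·0.897/38 = 0.000607836
V̂(p̂_st) = 0.00118179; SE = √V̂ = 0.0343772

p̂_st ≈ 0.1240, SE ≈ 0.0344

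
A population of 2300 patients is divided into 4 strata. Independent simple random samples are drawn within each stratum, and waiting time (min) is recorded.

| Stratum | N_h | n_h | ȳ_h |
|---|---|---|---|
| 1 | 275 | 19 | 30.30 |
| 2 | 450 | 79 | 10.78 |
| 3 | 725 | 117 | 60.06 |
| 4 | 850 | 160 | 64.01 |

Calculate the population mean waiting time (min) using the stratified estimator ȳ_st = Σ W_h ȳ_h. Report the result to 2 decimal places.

N = Σ N_h = 2300. Stratum weights W_h = N_h/N.
ȳ_st = (275·30.30 + 450·10.78 + 725·60.06 + 850·64.01) / 2300 = 48.3198

ȳ_st ≈ 48.32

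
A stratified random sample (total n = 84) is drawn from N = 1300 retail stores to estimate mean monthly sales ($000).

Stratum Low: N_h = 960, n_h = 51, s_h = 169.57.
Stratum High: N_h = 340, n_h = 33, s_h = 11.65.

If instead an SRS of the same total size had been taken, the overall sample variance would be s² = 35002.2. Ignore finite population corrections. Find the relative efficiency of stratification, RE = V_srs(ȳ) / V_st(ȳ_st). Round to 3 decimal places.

RE ≈ 1.354

V̂(ȳ_st) = Σ W_h² s_h²/n_h, with W_h = N_h/N and N = 1300:
  stratum Low: (960/1300)²·169.57²/51 = 307.456
  stratum High: (340/1300)²·11.65²/33 = 0.281325
V_st = 307.738
V_srs = s²/n = 35002.2/84 = 416.693
Relative efficiency = V_srs / V_st = 416.693/307.738 = 1.3541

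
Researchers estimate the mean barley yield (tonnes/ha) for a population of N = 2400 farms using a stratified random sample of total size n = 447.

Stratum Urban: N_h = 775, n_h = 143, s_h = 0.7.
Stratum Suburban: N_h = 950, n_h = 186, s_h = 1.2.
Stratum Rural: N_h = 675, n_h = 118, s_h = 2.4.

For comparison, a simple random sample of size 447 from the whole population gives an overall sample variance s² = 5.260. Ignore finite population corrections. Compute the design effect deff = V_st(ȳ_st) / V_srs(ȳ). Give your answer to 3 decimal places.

deff ≈ 0.462

V̂(ȳ_st) = Σ W_h² s_h²/n_h, with W_h = N_h/N and N = 2400:
  stratum Urban: (775/2400)²·0.7²/143 = 0.000357307
  stratum Suburban: (950/2400)²·1.2²/186 = 0.00121304
  stratum Rural: (675/2400)²·2.4²/118 = 0.00386123
V_st = 0.00543157
V_srs = s²/n = 5.260/447 = 0.0117673
deff = V_st / V_srs = 0.00543157/0.0117673 = 0.4616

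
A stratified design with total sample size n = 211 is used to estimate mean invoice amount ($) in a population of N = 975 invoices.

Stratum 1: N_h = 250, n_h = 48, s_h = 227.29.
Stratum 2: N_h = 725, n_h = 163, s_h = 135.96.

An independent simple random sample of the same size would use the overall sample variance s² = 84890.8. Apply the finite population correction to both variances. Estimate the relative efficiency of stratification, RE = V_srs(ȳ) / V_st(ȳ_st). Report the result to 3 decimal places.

V̂(ȳ_st) = Σ W_h² (1 − n_h/N_h) s_h²/n_h, with W_h = N_h/N and N = 975:
  stratum 1: (250/975)²·(1 − 48/250)·227.29²/48 = 57.1744
  stratum 2: (725/975)²·(1 − 163/725)·135.96²/163 = 48.6071
V_st = 105.782
V_srs = (1 − 211/975)·84890.8/211 = 315.259
Relative efficiency = V_srs / V_st = 315.259/105.782 = 2.9803

RE ≈ 2.980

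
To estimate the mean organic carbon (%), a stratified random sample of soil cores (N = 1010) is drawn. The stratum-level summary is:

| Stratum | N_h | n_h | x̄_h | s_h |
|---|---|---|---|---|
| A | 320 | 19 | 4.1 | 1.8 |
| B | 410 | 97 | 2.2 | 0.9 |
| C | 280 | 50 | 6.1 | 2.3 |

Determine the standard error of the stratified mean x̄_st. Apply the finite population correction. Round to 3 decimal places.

SE(x̄_st) ≈ 0.154

V̂(x̄_st) = Σ W_h² (1 − n_h/N_h) s_h²/n_h, with W_h = N_h/N and N = 1010:
  stratum A: (320/1010)²·(1 − 19/320)·1.8²/19 = 0.0161015
  stratum B: (410/1010)²·(1 − 97/410)·0.9²/97 = 0.00105051
  stratum C: (280/1010)²·(1 − 50/280)·2.3²/50 = 0.00667927
V̂(x̄_st) = 0.0238312
SE(x̄_st) = √0.0238312 = 0.154374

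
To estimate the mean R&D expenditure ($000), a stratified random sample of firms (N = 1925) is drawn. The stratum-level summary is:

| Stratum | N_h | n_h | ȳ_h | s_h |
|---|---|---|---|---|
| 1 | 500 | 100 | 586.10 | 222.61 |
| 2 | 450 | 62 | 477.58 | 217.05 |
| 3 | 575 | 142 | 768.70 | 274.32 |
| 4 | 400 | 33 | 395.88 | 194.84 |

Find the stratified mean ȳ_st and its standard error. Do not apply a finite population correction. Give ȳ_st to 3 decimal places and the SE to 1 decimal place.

ȳ_st ≈ 575.748, SE ≈ 13.1

ȳ_st = Σ W_h ȳ_h = (500·586.10 + 450·477.58 + 575·768.70 + 400·395.88)/1925 = 575.74831
V̂(ȳ_st) = Σ W_h² s_h²/n_h, with W_h = N_h/N and N = 1925:
  stratum 1: (500/1925)²·222.61²/100 = 33.4324
  stratum 2: (450/1925)²·217.05²/62 = 41.5233
  stratum 3: (575/1925)²·274.32²/142 = 47.2825
  stratum 4: (400/1925)²·194.84²/33 = 49.6708
V̂(ȳ_st) = 171.909
SE(ȳ_st) = √171.909 = 13.1114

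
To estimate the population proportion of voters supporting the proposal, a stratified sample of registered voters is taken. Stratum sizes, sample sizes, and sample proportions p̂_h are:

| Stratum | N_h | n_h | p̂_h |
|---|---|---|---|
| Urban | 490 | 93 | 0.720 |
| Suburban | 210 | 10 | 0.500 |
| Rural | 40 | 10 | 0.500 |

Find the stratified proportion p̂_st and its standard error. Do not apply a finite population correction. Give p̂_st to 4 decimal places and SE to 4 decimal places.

N = 740; stratum weights W_h = N_h/N.
p̂_st = Σ W_h p̂_h = (490·0.720 + 210·0.500 + 40·0.500)/740 = 0.64568
V̂(p̂_st) = Σ W_h² p̂_h(1−p̂_h)/(n_h−1):
  stratum Urban: (490/740)²·0.720·0.280/92 = 0.000960797
  stratum Suburban: (210/740)²·0.500·0.500/9 = 0.00223703
  stratum Rural: (40/740)²·0.500·0.500/9 = 8.11622e-05
V̂(p̂_st) = 0.00327899; SE = √V̂ = 0.0572625

p̂_st ≈ 0.6457, SE ≈ 0.0573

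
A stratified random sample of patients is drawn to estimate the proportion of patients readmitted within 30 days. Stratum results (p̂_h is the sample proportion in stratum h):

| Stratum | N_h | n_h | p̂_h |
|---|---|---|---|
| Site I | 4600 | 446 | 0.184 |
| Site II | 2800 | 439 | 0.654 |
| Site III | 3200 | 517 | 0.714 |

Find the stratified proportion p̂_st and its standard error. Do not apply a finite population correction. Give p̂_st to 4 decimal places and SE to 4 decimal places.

p̂_st ≈ 0.4682, SE ≈ 0.0116

N = 10600; stratum weights W_h = N_h/N.
p̂_st = Σ W_h p̂_h = (4600·0.184 + 2800·0.654 + 3200·0.714)/10600 = 0.46815
V̂(p̂_st) = Σ W_h² p̂_h(1−p̂_h)/(n_h−1):
  stratum Site I: (4600/10600)²·0.184·0.816/445 = 6.35407e-05
  stratum Site II: (2800/10600)²·0.654·0.346/438 = 3.60482e-05
  stratum Site III: (3200/10600)²·0.714·0.286/516 = 3.60664e-05
V̂(p̂_st) = 0.000135655; SE = √V̂ = 0.0116471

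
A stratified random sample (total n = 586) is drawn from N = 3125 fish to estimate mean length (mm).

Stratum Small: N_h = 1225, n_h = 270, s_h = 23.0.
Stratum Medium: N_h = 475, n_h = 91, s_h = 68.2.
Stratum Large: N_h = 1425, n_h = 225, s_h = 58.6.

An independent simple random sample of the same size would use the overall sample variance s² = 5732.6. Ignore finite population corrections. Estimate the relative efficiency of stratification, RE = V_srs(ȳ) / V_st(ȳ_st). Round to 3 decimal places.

V̂(ȳ_st) = Σ W_h² s_h²/n_h, with W_h = N_h/N and N = 3125:
  stratum Small: (1225/3125)²·23.0²/270 = 0.301068
  stratum Medium: (475/3125)²·68.2²/91 = 1.1809
  stratum Large: (1425/3125)²·58.6²/225 = 3.17353
V_st = 4.6555
V_srs = s²/n = 5732.6/586 = 9.78259
Relative efficiency = V_srs / V_st = 9.78259/4.6555 = 2.1013

RE ≈ 2.101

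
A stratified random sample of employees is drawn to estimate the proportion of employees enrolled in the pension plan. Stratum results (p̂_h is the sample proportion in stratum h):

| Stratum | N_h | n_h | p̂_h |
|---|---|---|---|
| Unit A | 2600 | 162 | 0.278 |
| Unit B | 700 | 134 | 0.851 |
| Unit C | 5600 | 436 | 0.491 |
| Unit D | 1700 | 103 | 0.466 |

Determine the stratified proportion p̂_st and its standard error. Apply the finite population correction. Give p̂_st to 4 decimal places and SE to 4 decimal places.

p̂_st ≈ 0.4585, SE ≈ 0.0167

N = 10600; stratum weights W_h = N_h/N.
p̂_st = Σ W_h p̂_h = (2600·0.278 + 700·0.851 + 5600·0.491 + 1700·0.466)/10600 = 0.45852
V̂(p̂_st) = Σ W_h² (1 − n_h/N_h) p̂_h(1−p̂_h)/(n_h−1):
  stratum Unit A: (2600/10600)²·(1 − 162/2600)·0.278·0.722/161 = 7.03318e-05
  stratum Unit B: (700/10600)²·(1 − 134/700)·0.851·0.149/133 = 3.36176e-06
  stratum Unit C: (5600/10600)²·(1 − 436/5600)·0.491·0.509/435 = 0.000147867
  stratum Unit D: (1700/10600)²·(1 − 103/1700)·0.466·0.534/102 = 5.8948e-05
V̂(p̂_st) = 0.000280509; SE = √V̂ = 0.0167484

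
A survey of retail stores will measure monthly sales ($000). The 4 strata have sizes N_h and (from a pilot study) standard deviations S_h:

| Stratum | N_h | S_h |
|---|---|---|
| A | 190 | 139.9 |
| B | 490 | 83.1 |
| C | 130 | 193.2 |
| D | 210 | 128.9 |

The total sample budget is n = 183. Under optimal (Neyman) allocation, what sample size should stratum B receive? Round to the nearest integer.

62

Neyman allocation: n_h = n · N_h S_h / Σ N_i S_i, with n = 183.
  stratum A: N_h·S_h = 190·139.9 = 26581.00
  stratum B: N_h·S_h = 490·83.1 = 40719.00
  stratum C: N_h·S_h = 130·193.2 = 25116.00
  stratum D: N_h·S_h = 210·128.9 = 27069.00
Σ N_h S_h = 119485.00
n for stratum B = 183·40719.00/119485.00 = 62.364 → 62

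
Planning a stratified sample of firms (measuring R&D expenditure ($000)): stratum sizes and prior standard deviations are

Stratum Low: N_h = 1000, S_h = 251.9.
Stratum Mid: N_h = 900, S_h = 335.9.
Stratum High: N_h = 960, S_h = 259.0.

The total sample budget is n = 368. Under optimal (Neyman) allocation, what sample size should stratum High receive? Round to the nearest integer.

114

Neyman allocation: n_h = n · N_h S_h / Σ N_i S_i, with n = 368.
  stratum Low: N_h·S_h = 1000·251.9 = 251900.00
  stratum Mid: N_h·S_h = 900·335.9 = 302310.00
  stratum High: N_h·S_h = 960·259.0 = 248640.00
Σ N_h S_h = 802850.00
n for stratum High = 368·248640.00/802850.00 = 113.968 → 114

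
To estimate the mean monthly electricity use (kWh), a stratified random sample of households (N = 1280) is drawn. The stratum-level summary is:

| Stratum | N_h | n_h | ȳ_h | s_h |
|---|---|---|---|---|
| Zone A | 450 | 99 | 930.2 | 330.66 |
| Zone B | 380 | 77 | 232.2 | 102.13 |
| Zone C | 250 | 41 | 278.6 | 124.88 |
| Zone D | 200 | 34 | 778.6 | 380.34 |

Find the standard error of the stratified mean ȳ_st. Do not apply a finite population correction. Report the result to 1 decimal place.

SE(ȳ_st) ≈ 16.3

V̂(ȳ_st) = Σ W_h² s_h²/n_h, with W_h = N_h/N and N = 1280:
  stratum Zone A: (450/1280)²·330.66²/99 = 136.5
  stratum Zone B: (380/1280)²·102.13²/77 = 11.9389
  stratum Zone C: (250/1280)²·124.88²/41 = 14.5098
  stratum Zone D: (200/1280)²·380.34²/34 = 103.874
V̂(ȳ_st) = 266.822
SE(ȳ_st) = √266.822 = 16.3347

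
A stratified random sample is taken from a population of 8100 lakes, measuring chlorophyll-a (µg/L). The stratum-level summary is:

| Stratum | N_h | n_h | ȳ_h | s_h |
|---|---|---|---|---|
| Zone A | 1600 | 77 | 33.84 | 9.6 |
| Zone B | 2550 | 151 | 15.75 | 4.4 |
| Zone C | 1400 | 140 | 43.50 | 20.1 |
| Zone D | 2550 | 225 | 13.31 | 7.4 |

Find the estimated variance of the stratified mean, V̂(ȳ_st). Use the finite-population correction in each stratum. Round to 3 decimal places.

V̂(ȳ_st) ≈ 0.156

V̂(ȳ_st) = Σ W_h² (1 − n_h/N_h) s_h²/n_h, with W_h = N_h/N and N = 8100:
  stratum Zone A: (1600/8100)²·(1 − 77/1600)·9.6²/77 = 0.0444531
  stratum Zone B: (2550/8100)²·(1 − 151/2550)·4.4²/151 = 0.0119544
  stratum Zone C: (1400/8100)²·(1 − 140/1400)·20.1²/140 = 0.0775877
  stratum Zone D: (2550/8100)²·(1 − 225/2550)·7.4²/225 = 0.0219925
V̂(ȳ_st) = 0.155988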